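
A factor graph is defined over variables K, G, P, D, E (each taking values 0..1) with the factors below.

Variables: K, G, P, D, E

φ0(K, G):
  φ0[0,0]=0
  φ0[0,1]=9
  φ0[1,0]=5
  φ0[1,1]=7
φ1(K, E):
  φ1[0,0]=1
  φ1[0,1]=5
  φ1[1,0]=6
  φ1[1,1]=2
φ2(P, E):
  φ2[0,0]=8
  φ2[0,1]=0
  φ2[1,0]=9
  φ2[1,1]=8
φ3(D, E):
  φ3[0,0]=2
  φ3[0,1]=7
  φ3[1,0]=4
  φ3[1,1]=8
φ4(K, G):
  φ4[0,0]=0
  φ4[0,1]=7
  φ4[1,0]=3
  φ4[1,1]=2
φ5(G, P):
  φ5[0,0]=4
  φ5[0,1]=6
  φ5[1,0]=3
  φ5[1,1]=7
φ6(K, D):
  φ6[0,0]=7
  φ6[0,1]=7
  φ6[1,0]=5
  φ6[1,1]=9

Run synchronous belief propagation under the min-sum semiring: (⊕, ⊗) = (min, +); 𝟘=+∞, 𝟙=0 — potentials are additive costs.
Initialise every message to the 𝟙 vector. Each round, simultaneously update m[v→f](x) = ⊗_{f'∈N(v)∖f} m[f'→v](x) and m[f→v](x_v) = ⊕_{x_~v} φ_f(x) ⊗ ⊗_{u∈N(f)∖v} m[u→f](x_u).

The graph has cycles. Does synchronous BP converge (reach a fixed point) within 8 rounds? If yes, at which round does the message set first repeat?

NOT CONVERGED within 8 rounds

init: all messages = 𝟙 over 2 values
r1 m[φ0→K] = [0, 5]
r1 m[φ0→G] = [0, 7]
r1 m[φ1→K] = [1, 2]
r1 m[φ1→E] = [1, 2]
r1 m[φ2→P] = [0, 8]
r1 m[φ2→E] = [8, 0]
r1 m[φ3→D] = [2, 4]
r1 m[φ3→E] = [2, 7]
r1 m[φ4→K] = [0, 2]
r1 m[φ4→G] = [0, 2]
r1 m[φ5→G] = [4, 3]
r1 m[φ5→P] = [3, 6]
r1 m[φ6→K] = [7, 5]
r1 m[φ6→D] = [5, 7]
r1 m[K→φ0] = [0, 0]
r1 m[K→φ1] = [0, 0]
r1 m[K→φ4] = [0, 0]
r1 m[K→φ6] = [0, 0]
r1 m[G→φ0] = [0, 0]
r1 m[G→φ4] = [0, 0]
r1 m[G→φ5] = [0, 0]
r1 m[P→φ2] = [0, 0]
r1 m[P→φ5] = [0, 0]
r1 m[D→φ3] = [0, 0]
r1 m[D→φ6] = [0, 0]
r1 m[E→φ1] = [0, 0]
r1 m[E→φ2] = [0, 0]
r1 m[E→φ3] = [0, 0]
r2 m[φ0→K] = [0, 5]
r2 m[φ0→G] = [0, 7]
r2 m[φ1→K] = [1, 2]
r2 m[φ1→E] = [1, 2]
r2 m[φ2→P] = [0, 8]
r2 m[φ2→E] = [8, 0]
r2 m[φ3→D] = [2, 4]
r2 m[φ3→E] = [2, 7]
r2 m[φ4→K] = [0, 2]
r2 m[φ4→G] = [0, 2]
r2 m[φ5→G] = [4, 3]
r2 m[φ5→P] = [3, 6]
r2 m[φ6→K] = [7, 5]
r2 m[φ6→D] = [5, 7]
r2 m[K→φ0] = [8, 9]
r2 m[K→φ1] = [7, 12]
r2 m[K→φ4] = [8, 12]
r2 m[K→φ6] = [1, 9]
r2 m[G→φ0] = [4, 5]
r2 m[G→φ4] = [4, 10]
r2 m[G→φ5] = [0, 9]
r2 m[P→φ2] = [3, 6]
r2 m[P→φ5] = [0, 8]
r2 m[D→φ3] = [5, 7]
r2 m[D→φ6] = [2, 4]
r2 m[E→φ1] = [10, 7]
r2 m[E→φ2] = [3, 9]
r2 m[E→φ3] = [9, 2]
r3 m[φ0→K] = [4, 9]
r3 m[φ0→G] = [8, 16]
r3 m[φ1→K] = [11, 9]
r3 m[φ1→E] = [8, 12]
r3 m[φ2→P] = [9, 12]
r3 m[φ2→E] = [11, 3]
r3 m[φ3→D] = [9, 10]
r3 m[φ3→E] = [7, 12]
r3 m[φ4→K] = [4, 7]
r3 m[φ4→G] = [8, 14]
r3 m[φ5→G] = [4, 3]
r3 m[φ5→P] = [4, 6]
r3 m[φ6→K] = [9, 7]
r3 m[φ6→D] = [8, 8]
r3 m[K→φ0] = [8, 9]
r3 m[K→φ1] = [7, 12]
r3 m[K→φ4] = [8, 12]
r3 m[K→φ6] = [1, 9]
r3 m[G→φ0] = [4, 5]
r3 m[G→φ4] = [4, 10]
r3 m[G→φ5] = [0, 9]
r3 m[P→φ2] = [3, 6]
r3 m[P→φ5] = [0, 8]
r3 m[D→φ3] = [5, 7]
r3 m[D→φ6] = [2, 4]
r3 m[E→φ1] = [10, 7]
r3 m[E→φ2] = [3, 9]
r3 m[E→φ3] = [9, 2]
r4 m[φ0→K] = [4, 9]
r4 m[φ0→G] = [8, 16]
r4 m[φ1→K] = [11, 9]
r4 m[φ1→E] = [8, 12]
r4 m[φ2→P] = [9, 12]
r4 m[φ2→E] = [11, 3]
r4 m[φ3→D] = [9, 10]
r4 m[φ3→E] = [7, 12]
r4 m[φ4→K] = [4, 7]
r4 m[φ4→G] = [8, 14]
r4 m[φ5→G] = [4, 3]
r4 m[φ5→P] = [4, 6]
r4 m[φ6→K] = [9, 7]
r4 m[φ6→D] = [8, 8]
r4 m[K→φ0] = [24, 23]
r4 m[K→φ1] = [17, 23]
r4 m[K→φ4] = [24, 25]
r4 m[K→φ6] = [19, 25]
r4 m[G→φ0] = [12, 17]
r4 m[G→φ4] = [12, 19]
r4 m[G→φ5] = [16, 30]
r4 m[P→φ2] = [4, 6]
r4 m[P→φ5] = [9, 12]
r4 m[D→φ3] = [8, 8]
r4 m[D→φ6] = [9, 10]
r4 m[E→φ1] = [18, 15]
r4 m[E→φ2] = [15, 24]
r4 m[E→φ3] = [19, 15]
r5 m[φ0→K] = [12, 17]
r5 m[φ0→G] = [24, 30]
r5 m[φ1→K] = [19, 17]
r5 m[φ1→E] = [18, 22]
r5 m[φ2→P] = [23, 24]
r5 m[φ2→E] = [12, 4]
r5 m[φ3→D] = [21, 23]
r5 m[φ3→E] = [10, 15]
r5 m[φ4→K] = [12, 15]
r5 m[φ4→G] = [24, 27]
r5 m[φ5→G] = [13, 12]
r5 m[φ5→P] = [20, 22]
r5 m[φ6→K] = [16, 14]
r5 m[φ6→D] = [26, 26]
r5 m[K→φ0] = [24, 23]
r5 m[K→φ1] = [17, 23]
r5 m[K→φ4] = [24, 25]
r5 m[K→φ6] = [19, 25]
r5 m[G→φ0] = [12, 17]
r5 m[G→φ4] = [12, 19]
r5 m[G→φ5] = [16, 30]
r5 m[P→φ2] = [4, 6]
r5 m[P→φ5] = [9, 12]
r5 m[D→φ3] = [8, 8]
r5 m[D→φ6] = [9, 10]
r5 m[E→φ1] = [18, 15]
r5 m[E→φ2] = [15, 24]
r5 m[E→φ3] = [19, 15]
r6 m[φ0→K] = [12, 17]
r6 m[φ0→G] = [24, 30]
r6 m[φ1→K] = [19, 17]
r6 m[φ1→E] = [18, 22]
r6 m[φ2→P] = [23, 24]
r6 m[φ2→E] = [12, 4]
r6 m[φ3→D] = [21, 23]
r6 m[φ3→E] = [10, 15]
r6 m[φ4→K] = [12, 15]
r6 m[φ4→G] = [24, 27]
r6 m[φ5→G] = [13, 12]
r6 m[φ5→P] = [20, 22]
r6 m[φ6→K] = [16, 14]
r6 m[φ6→D] = [26, 26]
r6 m[K→φ0] = [47, 46]
r6 m[K→φ1] = [40, 46]
r6 m[K→φ4] = [47, 48]
r6 m[K→φ6] = [43, 49]
r6 m[G→φ0] = [37, 39]
r6 m[G→φ4] = [37, 42]
r6 m[G→φ5] = [48, 57]
r6 m[P→φ2] = [20, 22]
r6 m[P→φ5] = [23, 24]
r6 m[D→φ3] = [26, 26]
r6 m[D→φ6] = [21, 23]
r6 m[E→φ1] = [22, 19]
r6 m[E→φ2] = [28, 37]
r6 m[E→φ3] = [30, 26]
r7 m[φ0→K] = [37, 42]
r7 m[φ0→G] = [47, 53]
r7 m[φ1→K] = [23, 21]
r7 m[φ1→E] = [41, 45]
r7 m[φ2→P] = [36, 37]
r7 m[φ2→E] = [28, 20]
r7 m[φ3→D] = [32, 34]
r7 m[φ3→E] = [28, 33]
r7 m[φ4→K] = [37, 40]
r7 m[φ4→G] = [47, 50]
r7 m[φ5→G] = [27, 26]
r7 m[φ5→P] = [52, 54]
r7 m[φ6→K] = [28, 26]
r7 m[φ6→D] = [50, 50]
r7 m[K→φ0] = [47, 46]
r7 m[K→φ1] = [40, 46]
r7 m[K→φ4] = [47, 48]
r7 m[K→φ6] = [43, 49]
r7 m[G→φ0] = [37, 39]
r7 m[G→φ4] = [37, 42]
r7 m[G→φ5] = [48, 57]
r7 m[P→φ2] = [20, 22]
r7 m[P→φ5] = [23, 24]
r7 m[D→φ3] = [26, 26]
r7 m[D→φ6] = [21, 23]
r7 m[E→φ1] = [22, 19]
r7 m[E→φ2] = [28, 37]
r7 m[E→φ3] = [30, 26]
r8 m[φ0→K] = [37, 42]
r8 m[φ0→G] = [47, 53]
r8 m[φ1→K] = [23, 21]
r8 m[φ1→E] = [41, 45]
r8 m[φ2→P] = [36, 37]
r8 m[φ2→E] = [28, 20]
r8 m[φ3→D] = [32, 34]
r8 m[φ3→E] = [28, 33]
r8 m[φ4→K] = [37, 40]
r8 m[φ4→G] = [47, 50]
r8 m[φ5→G] = [27, 26]
r8 m[φ5→P] = [52, 54]
r8 m[φ6→K] = [28, 26]
r8 m[φ6→D] = [50, 50]
r8 m[K→φ0] = [88, 87]
r8 m[K→φ1] = [102, 108]
r8 m[K→φ4] = [88, 89]
r8 m[K→φ6] = [97, 103]
r8 m[G→φ0] = [74, 76]
r8 m[G→φ4] = [74, 79]
r8 m[G→φ5] = [94, 103]
r8 m[P→φ2] = [52, 54]
r8 m[P→φ5] = [36, 37]
r8 m[D→φ3] = [50, 50]
r8 m[D→φ6] = [32, 34]
r8 m[E→φ1] = [56, 53]
r8 m[E→φ2] = [69, 78]
r8 m[E→φ3] = [69, 65]
no fixed point within 8 rounds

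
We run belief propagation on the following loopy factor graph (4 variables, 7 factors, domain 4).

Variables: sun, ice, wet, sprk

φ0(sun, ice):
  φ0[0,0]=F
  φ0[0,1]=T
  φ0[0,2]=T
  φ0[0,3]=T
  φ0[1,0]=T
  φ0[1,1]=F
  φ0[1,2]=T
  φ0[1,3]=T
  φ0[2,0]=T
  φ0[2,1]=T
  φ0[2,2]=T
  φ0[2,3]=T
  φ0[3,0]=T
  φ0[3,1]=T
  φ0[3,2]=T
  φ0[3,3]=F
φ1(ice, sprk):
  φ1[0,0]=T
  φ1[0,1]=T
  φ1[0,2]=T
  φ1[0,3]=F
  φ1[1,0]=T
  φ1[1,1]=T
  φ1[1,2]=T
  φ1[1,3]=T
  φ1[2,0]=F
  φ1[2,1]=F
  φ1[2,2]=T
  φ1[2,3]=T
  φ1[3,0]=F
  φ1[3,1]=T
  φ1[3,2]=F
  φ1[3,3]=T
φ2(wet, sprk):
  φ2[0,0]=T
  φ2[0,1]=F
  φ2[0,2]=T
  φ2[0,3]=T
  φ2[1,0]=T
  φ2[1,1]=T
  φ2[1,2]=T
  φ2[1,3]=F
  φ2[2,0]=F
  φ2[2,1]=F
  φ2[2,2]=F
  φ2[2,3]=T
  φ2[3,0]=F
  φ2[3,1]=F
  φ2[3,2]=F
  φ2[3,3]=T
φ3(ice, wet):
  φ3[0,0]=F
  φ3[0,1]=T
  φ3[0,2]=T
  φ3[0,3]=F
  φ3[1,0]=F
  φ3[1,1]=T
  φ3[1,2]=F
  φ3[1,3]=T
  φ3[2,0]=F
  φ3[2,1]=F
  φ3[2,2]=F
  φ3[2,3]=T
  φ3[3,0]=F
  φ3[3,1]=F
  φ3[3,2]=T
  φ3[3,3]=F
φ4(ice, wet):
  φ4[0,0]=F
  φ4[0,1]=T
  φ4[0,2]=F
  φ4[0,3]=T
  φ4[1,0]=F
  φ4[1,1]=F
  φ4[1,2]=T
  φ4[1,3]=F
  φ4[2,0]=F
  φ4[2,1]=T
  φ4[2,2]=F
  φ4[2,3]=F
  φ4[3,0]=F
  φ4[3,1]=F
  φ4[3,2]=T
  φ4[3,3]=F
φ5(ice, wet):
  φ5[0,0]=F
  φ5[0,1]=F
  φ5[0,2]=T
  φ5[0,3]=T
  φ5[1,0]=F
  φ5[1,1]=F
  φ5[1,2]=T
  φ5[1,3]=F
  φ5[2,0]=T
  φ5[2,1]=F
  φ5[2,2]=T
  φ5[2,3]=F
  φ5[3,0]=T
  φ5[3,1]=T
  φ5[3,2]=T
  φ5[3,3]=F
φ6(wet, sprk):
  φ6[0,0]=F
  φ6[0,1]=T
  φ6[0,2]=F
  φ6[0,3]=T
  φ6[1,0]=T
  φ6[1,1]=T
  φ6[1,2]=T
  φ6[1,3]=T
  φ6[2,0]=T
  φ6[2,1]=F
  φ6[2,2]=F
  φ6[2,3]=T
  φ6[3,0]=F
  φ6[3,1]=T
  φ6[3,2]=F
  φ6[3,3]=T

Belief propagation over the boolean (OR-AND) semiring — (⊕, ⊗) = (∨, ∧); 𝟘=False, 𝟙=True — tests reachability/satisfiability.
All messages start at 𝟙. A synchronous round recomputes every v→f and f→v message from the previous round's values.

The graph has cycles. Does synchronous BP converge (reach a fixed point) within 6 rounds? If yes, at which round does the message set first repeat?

init: all messages = 𝟙 over 4 values
r1 m[φ0→sun] = [T, T, T, T]
r1 m[φ0→ice] = [T, T, T, T]
r1 m[φ1→ice] = [T, T, T, T]
r1 m[φ1→sprk] = [T, T, T, T]
r1 m[φ2→wet] = [T, T, T, T]
r1 m[φ2→sprk] = [T, T, T, T]
r1 m[φ3→ice] = [T, T, T, T]
r1 m[φ3→wet] = [F, T, T, T]
r1 m[φ4→ice] = [T, T, T, T]
r1 m[φ4→wet] = [F, T, T, T]
r1 m[φ5→ice] = [T, T, T, T]
r1 m[φ5→wet] = [T, T, T, T]
r1 m[φ6→wet] = [T, T, T, T]
r1 m[φ6→sprk] = [T, T, T, T]
r1 m[sun→φ0] = [T, T, T, T]
r1 m[ice→φ0] = [T, T, T, T]
r1 m[ice→φ1] = [T, T, T, T]
r1 m[ice→φ3] = [T, T, T, T]
r1 m[ice→φ4] = [T, T, T, T]
r1 m[ice→φ5] = [T, T, T, T]
r1 m[wet→φ2] = [T, T, T, T]
r1 m[wet→φ3] = [T, T, T, T]
r1 m[wet→φ4] = [T, T, T, T]
r1 m[wet→φ5] = [T, T, T, T]
r1 m[wet→φ6] = [T, T, T, T]
r1 m[sprk→φ1] = [T, T, T, T]
r1 m[sprk→φ2] = [T, T, T, T]
r1 m[sprk→φ6] = [T, T, T, T]
r2 m[φ0→sun] = [T, T, T, T]
r2 m[φ0→ice] = [T, T, T, T]
r2 m[φ1→ice] = [T, T, T, T]
r2 m[φ1→sprk] = [T, T, T, T]
r2 m[φ2→wet] = [T, T, T, T]
r2 m[φ2→sprk] = [T, T, T, T]
r2 m[φ3→ice] = [T, T, T, T]
r2 m[φ3→wet] = [F, T, T, T]
r2 m[φ4→ice] = [T, T, T, T]
r2 m[φ4→wet] = [F, T, T, T]
r2 m[φ5→ice] = [T, T, T, T]
r2 m[φ5→wet] = [T, T, T, T]
r2 m[φ6→wet] = [T, T, T, T]
r2 m[φ6→sprk] = [T, T, T, T]
r2 m[sun→φ0] = [T, T, T, T]
r2 m[ice→φ0] = [T, T, T, T]
r2 m[ice→φ1] = [T, T, T, T]
r2 m[ice→φ3] = [T, T, T, T]
r2 m[ice→φ4] = [T, T, T, T]
r2 m[ice→φ5] = [T, T, T, T]
r2 m[wet→φ2] = [F, T, T, T]
r2 m[wet→φ3] = [F, T, T, T]
r2 m[wet→φ4] = [F, T, T, T]
r2 m[wet→φ5] = [F, T, T, T]
r2 m[wet→φ6] = [F, T, T, T]
r2 m[sprk→φ1] = [T, T, T, T]
r2 m[sprk→φ2] = [T, T, T, T]
r2 m[sprk→φ6] = [T, T, T, T]
r3 m[φ0→sun] = [T, T, T, T]
r3 m[φ0→ice] = [T, T, T, T]
r3 m[φ1→ice] = [T, T, T, T]
r3 m[φ1→sprk] = [T, T, T, T]
r3 m[φ2→wet] = [T, T, T, T]
r3 m[φ2→sprk] = [T, T, T, T]
r3 m[φ3→ice] = [T, T, T, T]
r3 m[φ3→wet] = [F, T, T, T]
r3 m[φ4→ice] = [T, T, T, T]
r3 m[φ4→wet] = [F, T, T, T]
r3 m[φ5→ice] = [T, T, T, T]
r3 m[φ5→wet] = [T, T, T, T]
r3 m[φ6→wet] = [T, T, T, T]
r3 m[φ6→sprk] = [T, T, T, T]
r3 m[sun→φ0] = [T, T, T, T]
r3 m[ice→φ0] = [T, T, T, T]
r3 m[ice→φ1] = [T, T, T, T]
r3 m[ice→φ3] = [T, T, T, T]
r3 m[ice→φ4] = [T, T, T, T]
r3 m[ice→φ5] = [T, T, T, T]
r3 m[wet→φ2] = [F, T, T, T]
r3 m[wet→φ3] = [F, T, T, T]
r3 m[wet→φ4] = [F, T, T, T]
r3 m[wet→φ5] = [F, T, T, T]
r3 m[wet→φ6] = [F, T, T, T]
r3 m[sprk→φ1] = [T, T, T, T]
r3 m[sprk→φ2] = [T, T, T, T]
r3 m[sprk→φ6] = [T, T, T, T]
fixed point reached at round 3
messages reach a fixed point at round 3

CONVERGED at round 3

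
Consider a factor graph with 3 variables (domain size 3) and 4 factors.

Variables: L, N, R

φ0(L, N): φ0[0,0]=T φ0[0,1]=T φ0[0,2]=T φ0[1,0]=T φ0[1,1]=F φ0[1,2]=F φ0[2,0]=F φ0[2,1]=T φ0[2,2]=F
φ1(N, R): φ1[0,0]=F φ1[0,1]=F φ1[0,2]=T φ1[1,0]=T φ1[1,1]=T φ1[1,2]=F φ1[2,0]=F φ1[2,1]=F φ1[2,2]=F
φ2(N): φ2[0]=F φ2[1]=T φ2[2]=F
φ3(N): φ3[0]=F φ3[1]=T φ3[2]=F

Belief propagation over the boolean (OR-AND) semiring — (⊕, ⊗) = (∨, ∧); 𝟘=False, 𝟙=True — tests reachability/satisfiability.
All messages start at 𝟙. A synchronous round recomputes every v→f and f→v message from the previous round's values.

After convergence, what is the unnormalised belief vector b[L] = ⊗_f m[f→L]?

init: all messages = 𝟙 over 3 values
r1 m[φ0→L] = [T, T, T]
r1 m[φ0→N] = [T, T, T]
r1 m[φ1→N] = [T, T, F]
r1 m[φ1→R] = [T, T, T]
r1 m[φ2→N] = [F, T, F]
r1 m[φ3→N] = [F, T, F]
r1 m[L→φ0] = [T, T, T]
r1 m[N→φ0] = [T, T, T]
r1 m[N→φ1] = [T, T, T]
r1 m[N→φ2] = [T, T, T]
r1 m[N→φ3] = [T, T, T]
r1 m[R→φ1] = [T, T, T]
r2 m[φ0→L] = [T, T, T]
r2 m[φ0→N] = [T, T, T]
r2 m[φ1→N] = [T, T, F]
r2 m[φ1→R] = [T, T, T]
r2 m[φ2→N] = [F, T, F]
r2 m[φ3→N] = [F, T, F]
r2 m[L→φ0] = [T, T, T]
r2 m[N→φ0] = [F, T, F]
r2 m[N→φ1] = [F, T, F]
r2 m[N→φ2] = [F, T, F]
r2 m[N→φ3] = [F, T, F]
r2 m[R→φ1] = [T, T, T]
r3 m[φ0→L] = [T, F, T]
r3 m[φ0→N] = [T, T, T]
r3 m[φ1→N] = [T, T, F]
r3 m[φ1→R] = [T, T, F]
r3 m[φ2→N] = [F, T, F]
r3 m[φ3→N] = [F, T, F]
r3 m[L→φ0] = [T, T, T]
r3 m[N→φ0] = [F, T, F]
r3 m[N→φ1] = [F, T, F]
r3 m[N→φ2] = [F, T, F]
r3 m[N→φ3] = [F, T, F]
r3 m[R→φ1] = [T, T, T]
r4 m[φ0→L] = [T, F, T]
r4 m[φ0→N] = [T, T, T]
r4 m[φ1→N] = [T, T, F]
r4 m[φ1→R] = [T, T, F]
r4 m[φ2→N] = [F, T, F]
r4 m[φ3→N] = [F, T, F]
r4 m[L→φ0] = [T, T, T]
r4 m[N→φ0] = [F, T, F]
r4 m[N→φ1] = [F, T, F]
r4 m[N→φ2] = [F, T, F]
r4 m[N→φ3] = [F, T, F]
r4 m[R→φ1] = [T, T, T]
fixed point reached at round 4
b[L] = ⊗ incoming = [T, F, T]

b[L] = [T, F, T]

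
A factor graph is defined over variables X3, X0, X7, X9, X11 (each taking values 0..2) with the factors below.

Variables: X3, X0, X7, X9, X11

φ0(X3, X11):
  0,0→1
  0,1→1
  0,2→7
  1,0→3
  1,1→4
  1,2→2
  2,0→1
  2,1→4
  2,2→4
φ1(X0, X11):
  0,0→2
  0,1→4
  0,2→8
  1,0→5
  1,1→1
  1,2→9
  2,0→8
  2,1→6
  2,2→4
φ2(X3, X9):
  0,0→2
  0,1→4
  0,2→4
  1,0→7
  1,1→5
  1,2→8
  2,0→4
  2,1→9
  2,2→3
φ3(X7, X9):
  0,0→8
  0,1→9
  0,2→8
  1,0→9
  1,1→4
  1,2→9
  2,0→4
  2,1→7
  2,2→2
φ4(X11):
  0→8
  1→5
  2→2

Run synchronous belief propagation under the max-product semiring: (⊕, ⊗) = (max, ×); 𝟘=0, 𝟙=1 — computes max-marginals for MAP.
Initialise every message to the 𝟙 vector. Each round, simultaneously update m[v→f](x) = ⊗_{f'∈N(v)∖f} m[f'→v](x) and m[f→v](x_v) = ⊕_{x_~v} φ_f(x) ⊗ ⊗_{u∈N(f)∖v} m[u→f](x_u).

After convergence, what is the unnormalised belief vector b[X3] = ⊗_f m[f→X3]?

init: all messages = 𝟙 over 3 values
r1 m[φ0→X3] = [7, 4, 4]
r1 m[φ0→X11] = [3, 4, 7]
r1 m[φ1→X0] = [8, 9, 8]
r1 m[φ1→X11] = [8, 6, 9]
r1 m[φ2→X3] = [4, 8, 9]
r1 m[φ2→X9] = [7, 9, 8]
r1 m[φ3→X7] = [9, 9, 7]
r1 m[φ3→X9] = [9, 9, 9]
r1 m[φ4→X11] = [8, 5, 2]
r1 m[X3→φ0] = [1, 1, 1]
r1 m[X3→φ2] = [1, 1, 1]
r1 m[X0→φ1] = [1, 1, 1]
r1 m[X7→φ3] = [1, 1, 1]
r1 m[X9→φ2] = [1, 1, 1]
r1 m[X9→φ3] = [1, 1, 1]
r1 m[X11→φ0] = [1, 1, 1]
r1 m[X11→φ1] = [1, 1, 1]
r1 m[X11→φ4] = [1, 1, 1]
r2 m[φ0→X3] = [7, 4, 4]
r2 m[φ0→X11] = [3, 4, 7]
r2 m[φ1→X0] = [8, 9, 8]
r2 m[φ1→X11] = [8, 6, 9]
r2 m[φ2→X3] = [4, 8, 9]
r2 m[φ2→X9] = [7, 9, 8]
r2 m[φ3→X7] = [9, 9, 7]
r2 m[φ3→X9] = [9, 9, 9]
r2 m[φ4→X11] = [8, 5, 2]
r2 m[X3→φ0] = [4, 8, 9]
r2 m[X3→φ2] = [7, 4, 4]
r2 m[X0→φ1] = [1, 1, 1]
r2 m[X7→φ3] = [1, 1, 1]
r2 m[X9→φ2] = [9, 9, 9]
r2 m[X9→φ3] = [7, 9, 8]
r2 m[X11→φ0] = [64, 30, 18]
r2 m[X11→φ1] = [24, 20, 14]
r2 m[X11→φ4] = [24, 24, 63]
r3 m[φ0→X3] = [126, 192, 120]
r3 m[φ0→X11] = [24, 36, 36]
r3 m[φ1→X0] = [112, 126, 192]
r3 m[φ1→X11] = [8, 6, 9]
r3 m[φ2→X3] = [36, 72, 81]
r3 m[φ2→X9] = [28, 36, 32]
r3 m[φ3→X7] = [81, 72, 63]
r3 m[φ3→X9] = [9, 9, 9]
r3 m[φ4→X11] = [8, 5, 2]
r3 m[X3→φ0] = [4, 8, 9]
r3 m[X3→φ2] = [7, 4, 4]
r3 m[X0→φ1] = [1, 1, 1]
r3 m[X7→φ3] = [1, 1, 1]
r3 m[X9→φ2] = [9, 9, 9]
r3 m[X9→φ3] = [7, 9, 8]
r3 m[X11→φ0] = [64, 30, 18]
r3 m[X11→φ1] = [24, 20, 14]
r3 m[X11→φ4] = [24, 24, 63]
r4 m[φ0→X3] = [126, 192, 120]
r4 m[φ0→X11] = [24, 36, 36]
r4 m[φ1→X0] = [112, 126, 192]
r4 m[φ1→X11] = [8, 6, 9]
r4 m[φ2→X3] = [36, 72, 81]
r4 m[φ2→X9] = [28, 36, 32]
r4 m[φ3→X7] = [81, 72, 63]
r4 m[φ3→X9] = [9, 9, 9]
r4 m[φ4→X11] = [8, 5, 2]
r4 m[X3→φ0] = [36, 72, 81]
r4 m[X3→φ2] = [126, 192, 120]
r4 m[X0→φ1] = [1, 1, 1]
r4 m[X7→φ3] = [1, 1, 1]
r4 m[X9→φ2] = [9, 9, 9]
r4 m[X9→φ3] = [28, 36, 32]
r4 m[X11→φ0] = [64, 30, 18]
r4 m[X11→φ1] = [192, 180, 72]
r4 m[X11→φ4] = [192, 216, 324]
r5 m[φ0→X3] = [126, 192, 120]
r5 m[φ0→X11] = [216, 324, 324]
r5 m[φ1→X0] = [720, 960, 1536]
r5 m[φ1→X11] = [8, 6, 9]
r5 m[φ2→X3] = [36, 72, 81]
r5 m[φ2→X9] = [1344, 1080, 1536]
r5 m[φ3→X7] = [324, 288, 252]
r5 m[φ3→X9] = [9, 9, 9]
r5 m[φ4→X11] = [8, 5, 2]
r5 m[X3→φ0] = [36, 72, 81]
r5 m[X3→φ2] = [126, 192, 120]
r5 m[X0→φ1] = [1, 1, 1]
r5 m[X7→φ3] = [1, 1, 1]
r5 m[X9→φ2] = [9, 9, 9]
r5 m[X9→φ3] = [28, 36, 32]
r5 m[X11→φ0] = [64, 30, 18]
r5 m[X11→φ1] = [192, 180, 72]
r5 m[X11→φ4] = [192, 216, 324]
r6 m[φ0→X3] = [126, 192, 120]
r6 m[φ0→X11] = [216, 324, 324]
r6 m[φ1→X0] = [720, 960, 1536]
r6 m[φ1→X11] = [8, 6, 9]
r6 m[φ2→X3] = [36, 72, 81]
r6 m[φ2→X9] = [1344, 1080, 1536]
r6 m[φ3→X7] = [324, 288, 252]
r6 m[φ3→X9] = [9, 9, 9]
r6 m[φ4→X11] = [8, 5, 2]
r6 m[X3→φ0] = [36, 72, 81]
r6 m[X3→φ2] = [126, 192, 120]
r6 m[X0→φ1] = [1, 1, 1]
r6 m[X7→φ3] = [1, 1, 1]
r6 m[X9→φ2] = [9, 9, 9]
r6 m[X9→φ3] = [1344, 1080, 1536]
r6 m[X11→φ0] = [64, 30, 18]
r6 m[X11→φ1] = [1728, 1620, 648]
r6 m[X11→φ4] = [1728, 1944, 2916]
r7 m[φ0→X3] = [126, 192, 120]
r7 m[φ0→X11] = [216, 324, 324]
r7 m[φ1→X0] = [6480, 8640, 13824]
r7 m[φ1→X11] = [8, 6, 9]
r7 m[φ2→X3] = [36, 72, 81]
r7 m[φ2→X9] = [1344, 1080, 1536]
r7 m[φ3→X7] = [12288, 13824, 7560]
r7 m[φ3→X9] = [9, 9, 9]
r7 m[φ4→X11] = [8, 5, 2]
r7 m[X3→φ0] = [36, 72, 81]
r7 m[X3→φ2] = [126, 192, 120]
r7 m[X0→φ1] = [1, 1, 1]
r7 m[X7→φ3] = [1, 1, 1]
r7 m[X9→φ2] = [9, 9, 9]
r7 m[X9→φ3] = [1344, 1080, 1536]
r7 m[X11→φ0] = [64, 30, 18]
r7 m[X11→φ1] = [1728, 1620, 648]
r7 m[X11→φ4] = [1728, 1944, 2916]
r8 m[φ0→X3] = [126, 192, 120]
r8 m[φ0→X11] = [216, 324, 324]
r8 m[φ1→X0] = [6480, 8640, 13824]
r8 m[φ1→X11] = [8, 6, 9]
r8 m[φ2→X3] = [36, 72, 81]
r8 m[φ2→X9] = [1344, 1080, 1536]
r8 m[φ3→X7] = [12288, 13824, 7560]
r8 m[φ3→X9] = [9, 9, 9]
r8 m[φ4→X11] = [8, 5, 2]
r8 m[X3→φ0] = [36, 72, 81]
r8 m[X3→φ2] = [126, 192, 120]
r8 m[X0→φ1] = [1, 1, 1]
r8 m[X7→φ3] = [1, 1, 1]
r8 m[X9→φ2] = [9, 9, 9]
r8 m[X9→φ3] = [1344, 1080, 1536]
r8 m[X11→φ0] = [64, 30, 18]
r8 m[X11→φ1] = [1728, 1620, 648]
r8 m[X11→φ4] = [1728, 1944, 2916]
fixed point reached at round 8
b[X3] = ⊗ incoming = [4536, 13824, 9720]

b[X3] = [4536, 13824, 9720]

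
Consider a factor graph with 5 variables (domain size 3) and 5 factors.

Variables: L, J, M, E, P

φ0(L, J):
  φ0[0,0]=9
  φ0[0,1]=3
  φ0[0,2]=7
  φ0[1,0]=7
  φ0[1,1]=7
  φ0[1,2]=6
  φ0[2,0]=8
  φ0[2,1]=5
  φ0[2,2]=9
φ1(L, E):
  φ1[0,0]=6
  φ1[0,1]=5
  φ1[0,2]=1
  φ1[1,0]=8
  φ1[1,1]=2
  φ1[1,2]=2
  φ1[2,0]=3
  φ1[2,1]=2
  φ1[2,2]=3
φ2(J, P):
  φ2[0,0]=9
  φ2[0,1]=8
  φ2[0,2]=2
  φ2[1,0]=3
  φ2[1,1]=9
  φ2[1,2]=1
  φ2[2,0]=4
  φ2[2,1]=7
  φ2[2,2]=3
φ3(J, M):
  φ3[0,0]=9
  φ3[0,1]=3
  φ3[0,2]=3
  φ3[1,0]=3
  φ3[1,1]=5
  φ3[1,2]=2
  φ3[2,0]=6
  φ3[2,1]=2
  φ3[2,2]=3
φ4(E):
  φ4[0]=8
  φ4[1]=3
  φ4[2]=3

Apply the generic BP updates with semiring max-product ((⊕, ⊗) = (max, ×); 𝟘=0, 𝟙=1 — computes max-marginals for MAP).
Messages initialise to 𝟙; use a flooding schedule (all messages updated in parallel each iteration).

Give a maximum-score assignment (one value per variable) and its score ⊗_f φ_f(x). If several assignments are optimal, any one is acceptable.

assignment: (L=1, J=0, M=0, E=0, P=0); score = 36288

init: all messages = 𝟙 over 3 values
r1 m[φ0→L] = [9, 7, 9]
r1 m[φ0→J] = [9, 7, 9]
r1 m[φ1→L] = [6, 8, 3]
r1 m[φ1→E] = [8, 5, 3]
r1 m[φ2→J] = [9, 9, 7]
r1 m[φ2→P] = [9, 9, 3]
r1 m[φ3→J] = [9, 5, 6]
r1 m[φ3→M] = [9, 5, 3]
r1 m[φ4→E] = [8, 3, 3]
r1 m[L→φ0] = [1, 1, 1]
r1 m[L→φ1] = [1, 1, 1]
r1 m[J→φ0] = [1, 1, 1]
r1 m[J→φ2] = [1, 1, 1]
r1 m[J→φ3] = [1, 1, 1]
r1 m[M→φ3] = [1, 1, 1]
r1 m[E→φ1] = [1, 1, 1]
r1 m[E→φ4] = [1, 1, 1]
r1 m[P→φ2] = [1, 1, 1]
r2 m[φ0→L] = [9, 7, 9]
r2 m[φ0→J] = [9, 7, 9]
r2 m[φ1→L] = [6, 8, 3]
r2 m[φ1→E] = [8, 5, 3]
r2 m[φ2→J] = [9, 9, 7]
r2 m[φ2→P] = [9, 9, 3]
r2 m[φ3→J] = [9, 5, 6]
r2 m[φ3→M] = [9, 5, 3]
r2 m[φ4→E] = [8, 3, 3]
r2 m[L→φ0] = [6, 8, 3]
r2 m[L→φ1] = [9, 7, 9]
r2 m[J→φ0] = [81, 45, 42]
r2 m[J→φ2] = [81, 35, 54]
r2 m[J→φ3] = [81, 63, 63]
r2 m[M→φ3] = [1, 1, 1]
r2 m[E→φ1] = [8, 3, 3]
r2 m[E→φ4] = [8, 5, 3]
r2 m[P→φ2] = [1, 1, 1]
r3 m[φ0→L] = [729, 567, 648]
r3 m[φ0→J] = [56, 56, 48]
r3 m[φ1→L] = [48, 64, 24]
r3 m[φ1→E] = [56, 45, 27]
r3 m[φ2→J] = [9, 9, 7]
r3 m[φ2→P] = [729, 648, 162]
r3 m[φ3→J] = [9, 5, 6]
r3 m[φ3→M] = [729, 315, 243]
r3 m[φ4→E] = [8, 3, 3]
r3 m[L→φ0] = [6, 8, 3]
r3 m[L→φ1] = [9, 7, 9]
r3 m[J→φ0] = [81, 45, 42]
r3 m[J→φ2] = [81, 35, 54]
r3 m[J→φ3] = [81, 63, 63]
r3 m[M→φ3] = [1, 1, 1]
r3 m[E→φ1] = [8, 3, 3]
r3 m[E→φ4] = [8, 5, 3]
r3 m[P→φ2] = [1, 1, 1]
r4 m[φ0→L] = [729, 567, 648]
r4 m[φ0→J] = [56, 56, 48]
r4 m[φ1→L] = [48, 64, 24]
r4 m[φ1→E] = [56, 45, 27]
r4 m[φ2→J] = [9, 9, 7]
r4 m[φ2→P] = [729, 648, 162]
r4 m[φ3→J] = [9, 5, 6]
r4 m[φ3→M] = [729, 315, 243]
r4 m[φ4→E] = [8, 3, 3]
r4 m[L→φ0] = [48, 64, 24]
r4 m[L→φ1] = [729, 567, 648]
r4 m[J→φ0] = [81, 45, 42]
r4 m[J→φ2] = [504, 280, 288]
r4 m[J→φ3] = [504, 504, 336]
r4 m[M→φ3] = [1, 1, 1]
r4 m[E→φ1] = [8, 3, 3]
r4 m[E→φ4] = [56, 45, 27]
r4 m[P→φ2] = [1, 1, 1]
r5 m[φ0→L] = [729, 567, 648]
r5 m[φ0→J] = [448, 448, 384]
r5 m[φ1→L] = [48, 64, 24]
r5 m[φ1→E] = [4536, 3645, 1944]
r5 m[φ2→J] = [9, 9, 7]
r5 m[φ2→P] = [4536, 4032, 1008]
r5 m[φ3→J] = [9, 5, 6]
r5 m[φ3→M] = [4536, 2520, 1512]
r5 m[φ4→E] = [8, 3, 3]
r5 m[L→φ0] = [48, 64, 24]
r5 m[L→φ1] = [729, 567, 648]
r5 m[J→φ0] = [81, 45, 42]
r5 m[J→φ2] = [504, 280, 288]
r5 m[J→φ3] = [504, 504, 336]
r5 m[M→φ3] = [1, 1, 1]
r5 m[E→φ1] = [8, 3, 3]
r5 m[E→φ4] = [56, 45, 27]
r5 m[P→φ2] = [1, 1, 1]
r6 m[φ0→L] = [729, 567, 648]
r6 m[φ0→J] = [448, 448, 384]
r6 m[φ1→L] = [48, 64, 24]
r6 m[φ1→E] = [4536, 3645, 1944]
r6 m[φ2→J] = [9, 9, 7]
r6 m[φ2→P] = [4536, 4032, 1008]
r6 m[φ3→J] = [9, 5, 6]
r6 m[φ3→M] = [4536, 2520, 1512]
r6 m[φ4→E] = [8, 3, 3]
r6 m[L→φ0] = [48, 64, 24]
r6 m[L→φ1] = [729, 567, 648]
r6 m[J→φ0] = [81, 45, 42]
r6 m[J→φ2] = [4032, 2240, 2304]
r6 m[J→φ3] = [4032, 4032, 2688]
r6 m[M→φ3] = [1, 1, 1]
r6 m[E→φ1] = [8, 3, 3]
r6 m[E→φ4] = [4536, 3645, 1944]
r6 m[P→φ2] = [1, 1, 1]
r7 m[φ0→L] = [729, 567, 648]
r7 m[φ0→J] = [448, 448, 384]
r7 m[φ1→L] = [48, 64, 24]
r7 m[φ1→E] = [4536, 3645, 1944]
r7 m[φ2→J] = [9, 9, 7]
r7 m[φ2→P] = [36288, 32256, 8064]
r7 m[φ3→J] = [9, 5, 6]
r7 m[φ3→M] = [36288, 20160, 12096]
r7 m[φ4→E] = [8, 3, 3]
r7 m[L→φ0] = [48, 64, 24]
r7 m[L→φ1] = [729, 567, 648]
r7 m[J→φ0] = [81, 45, 42]
r7 m[J→φ2] = [4032, 2240, 2304]
r7 m[J→φ3] = [4032, 4032, 2688]
r7 m[M→φ3] = [1, 1, 1]
r7 m[E→φ1] = [8, 3, 3]
r7 m[E→φ4] = [4536, 3645, 1944]
r7 m[P→φ2] = [1, 1, 1]
r8 m[φ0→L] = [729, 567, 648]
r8 m[φ0→J] = [448, 448, 384]
r8 m[φ1→L] = [48, 64, 24]
r8 m[φ1→E] = [4536, 3645, 1944]
r8 m[φ2→J] = [9, 9, 7]
r8 m[φ2→P] = [36288, 32256, 8064]
r8 m[φ3→J] = [9, 5, 6]
r8 m[φ3→M] = [36288, 20160, 12096]
r8 m[φ4→E] = [8, 3, 3]
r8 m[L→φ0] = [48, 64, 24]
r8 m[L→φ1] = [729, 567, 648]
r8 m[J→φ0] = [81, 45, 42]
r8 m[J→φ2] = [4032, 2240, 2304]
r8 m[J→φ3] = [4032, 4032, 2688]
r8 m[M→φ3] = [1, 1, 1]
r8 m[E→φ1] = [8, 3, 3]
r8 m[E→φ4] = [4536, 3645, 1944]
r8 m[P→φ2] = [1, 1, 1]
fixed point reached at round 8
traceback from L: (L=1, J=0, M=0, E=0, P=0), score=36288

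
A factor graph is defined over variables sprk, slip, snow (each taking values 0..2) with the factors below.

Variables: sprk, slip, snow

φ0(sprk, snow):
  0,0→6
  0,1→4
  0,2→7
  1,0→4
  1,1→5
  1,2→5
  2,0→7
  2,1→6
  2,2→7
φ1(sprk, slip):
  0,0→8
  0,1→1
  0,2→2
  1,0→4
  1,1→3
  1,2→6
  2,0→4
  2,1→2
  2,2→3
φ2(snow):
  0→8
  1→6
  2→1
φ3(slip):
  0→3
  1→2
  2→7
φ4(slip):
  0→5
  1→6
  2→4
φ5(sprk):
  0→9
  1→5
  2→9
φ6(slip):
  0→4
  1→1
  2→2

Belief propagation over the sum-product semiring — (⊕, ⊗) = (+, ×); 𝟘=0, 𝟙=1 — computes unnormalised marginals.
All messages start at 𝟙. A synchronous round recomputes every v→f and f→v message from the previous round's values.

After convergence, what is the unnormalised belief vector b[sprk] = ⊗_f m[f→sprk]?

init: all messages = 𝟙 over 3 values
r1 m[φ0→sprk] = [17, 14, 20]
r1 m[φ0→snow] = [17, 15, 19]
r1 m[φ1→sprk] = [11, 13, 9]
r1 m[φ1→slip] = [16, 6, 11]
r1 m[φ2→snow] = [8, 6, 1]
r1 m[φ3→slip] = [3, 2, 7]
r1 m[φ4→slip] = [5, 6, 4]
r1 m[φ5→sprk] = [9, 5, 9]
r1 m[φ6→slip] = [4, 1, 2]
r1 m[sprk→φ0] = [1, 1, 1]
r1 m[sprk→φ1] = [1, 1, 1]
r1 m[sprk→φ5] = [1, 1, 1]
r1 m[slip→φ1] = [1, 1, 1]
r1 m[slip→φ3] = [1, 1, 1]
r1 m[slip→φ4] = [1, 1, 1]
r1 m[slip→φ6] = [1, 1, 1]
r1 m[snow→φ0] = [1, 1, 1]
r1 m[snow→φ2] = [1, 1, 1]
r2 m[φ0→sprk] = [17, 14, 20]
r2 m[φ0→snow] = [17, 15, 19]
r2 m[φ1→sprk] = [11, 13, 9]
r2 m[φ1→slip] = [16, 6, 11]
r2 m[φ2→snow] = [8, 6, 1]
r2 m[φ3→slip] = [3, 2, 7]
r2 m[φ4→slip] = [5, 6, 4]
r2 m[φ5→sprk] = [9, 5, 9]
r2 m[φ6→slip] = [4, 1, 2]
r2 m[sprk→φ0] = [99, 65, 81]
r2 m[sprk→φ1] = [153, 70, 180]
r2 m[sprk→φ5] = [187, 182, 180]
r2 m[slip→φ1] = [60, 12, 56]
r2 m[slip→φ3] = [320, 36, 88]
r2 m[slip→φ4] = [192, 12, 154]
r2 m[slip→φ6] = [240, 72, 308]
r2 m[snow→φ0] = [8, 6, 1]
r2 m[snow→φ2] = [17, 15, 19]
r3 m[φ0→sprk] = [79, 67, 99]
r3 m[φ0→snow] = [1421, 1207, 1585]
r3 m[φ1→sprk] = [604, 612, 432]
r3 m[φ1→slip] = [2224, 723, 1266]
r3 m[φ2→snow] = [8, 6, 1]
r3 m[φ3→slip] = [3, 2, 7]
r3 m[φ4→slip] = [5, 6, 4]
r3 m[φ5→sprk] = [9, 5, 9]
r3 m[φ6→slip] = [4, 1, 2]
r3 m[sprk→φ0] = [99, 65, 81]
r3 m[sprk→φ1] = [153, 70, 180]
r3 m[sprk→φ5] = [187, 182, 180]
r3 m[slip→φ1] = [60, 12, 56]
r3 m[slip→φ3] = [320, 36, 88]
r3 m[slip→φ4] = [192, 12, 154]
r3 m[slip→φ6] = [240, 72, 308]
r3 m[snow→φ0] = [8, 6, 1]
r3 m[snow→φ2] = [17, 15, 19]
r4 m[φ0→sprk] = [79, 67, 99]
r4 m[φ0→snow] = [1421, 1207, 1585]
r4 m[φ1→sprk] = [604, 612, 432]
r4 m[φ1→slip] = [2224, 723, 1266]
r4 m[φ2→snow] = [8, 6, 1]
r4 m[φ3→slip] = [3, 2, 7]
r4 m[φ4→slip] = [5, 6, 4]
r4 m[φ5→sprk] = [9, 5, 9]
r4 m[φ6→slip] = [4, 1, 2]
r4 m[sprk→φ0] = [5436, 3060, 3888]
r4 m[sprk→φ1] = [711, 335, 891]
r4 m[sprk→φ5] = [47716, 41004, 42768]
r4 m[slip→φ1] = [60, 12, 56]
r4 m[slip→φ3] = [44480, 4338, 10128]
r4 m[slip→φ4] = [26688, 1446, 17724]
r4 m[slip→φ6] = [33360, 8676, 35448]
r4 m[snow→φ0] = [8, 6, 1]
r4 m[snow→φ2] = [1421, 1207, 1585]
r5 m[φ0→sprk] = [79, 67, 99]
r5 m[φ0→snow] = [72072, 60372, 80568]
r5 m[φ1→sprk] = [604, 612, 432]
r5 m[φ1→slip] = [10592, 3498, 6105]
r5 m[φ2→snow] = [8, 6, 1]
r5 m[φ3→slip] = [3, 2, 7]
r5 m[φ4→slip] = [5, 6, 4]
r5 m[φ5→sprk] = [9, 5, 9]
r5 m[φ6→slip] = [4, 1, 2]
r5 m[sprk→φ0] = [5436, 3060, 3888]
r5 m[sprk→φ1] = [711, 335, 891]
r5 m[sprk→φ5] = [47716, 41004, 42768]
r5 m[slip→φ1] = [60, 12, 56]
r5 m[slip→φ3] = [44480, 4338, 10128]
r5 m[slip→φ4] = [26688, 1446, 17724]
r5 m[slip→φ6] = [33360, 8676, 35448]
r5 m[snow→φ0] = [8, 6, 1]
r5 m[snow→φ2] = [1421, 1207, 1585]
r6 m[φ0→sprk] = [79, 67, 99]
r6 m[φ0→snow] = [72072, 60372, 80568]
r6 m[φ1→sprk] = [604, 612, 432]
r6 m[φ1→slip] = [10592, 3498, 6105]
r6 m[φ2→snow] = [8, 6, 1]
r6 m[φ3→slip] = [3, 2, 7]
r6 m[φ4→slip] = [5, 6, 4]
r6 m[φ5→sprk] = [9, 5, 9]
r6 m[φ6→slip] = [4, 1, 2]
r6 m[sprk→φ0] = [5436, 3060, 3888]
r6 m[sprk→φ1] = [711, 335, 891]
r6 m[sprk→φ5] = [47716, 41004, 42768]
r6 m[slip→φ1] = [60, 12, 56]
r6 m[slip→φ3] = [211840, 20988, 48840]
r6 m[slip→φ4] = [127104, 6996, 85470]
r6 m[slip→φ6] = [158880, 41976, 170940]
r6 m[snow→φ0] = [8, 6, 1]
r6 m[snow→φ2] = [72072, 60372, 80568]
r7 m[φ0→sprk] = [79, 67, 99]
r7 m[φ0→snow] = [72072, 60372, 80568]
r7 m[φ1→sprk] = [604, 612, 432]
r7 m[φ1→slip] = [10592, 3498, 6105]
r7 m[φ2→snow] = [8, 6, 1]
r7 m[φ3→slip] = [3, 2, 7]
r7 m[φ4→slip] = [5, 6, 4]
r7 m[φ5→sprk] = [9, 5, 9]
r7 m[φ6→slip] = [4, 1, 2]
r7 m[sprk→φ0] = [5436, 3060, 3888]
r7 m[sprk→φ1] = [711, 335, 891]
r7 m[sprk→φ5] = [47716, 41004, 42768]
r7 m[slip→φ1] = [60, 12, 56]
r7 m[slip→φ3] = [211840, 20988, 48840]
r7 m[slip→φ4] = [127104, 6996, 85470]
r7 m[slip→φ6] = [158880, 41976, 170940]
r7 m[snow→φ0] = [8, 6, 1]
r7 m[snow→φ2] = [72072, 60372, 80568]
fixed point reached at round 7
b[sprk] = ⊗ incoming = [429444, 205020, 384912]

b[sprk] = [429444, 205020, 384912]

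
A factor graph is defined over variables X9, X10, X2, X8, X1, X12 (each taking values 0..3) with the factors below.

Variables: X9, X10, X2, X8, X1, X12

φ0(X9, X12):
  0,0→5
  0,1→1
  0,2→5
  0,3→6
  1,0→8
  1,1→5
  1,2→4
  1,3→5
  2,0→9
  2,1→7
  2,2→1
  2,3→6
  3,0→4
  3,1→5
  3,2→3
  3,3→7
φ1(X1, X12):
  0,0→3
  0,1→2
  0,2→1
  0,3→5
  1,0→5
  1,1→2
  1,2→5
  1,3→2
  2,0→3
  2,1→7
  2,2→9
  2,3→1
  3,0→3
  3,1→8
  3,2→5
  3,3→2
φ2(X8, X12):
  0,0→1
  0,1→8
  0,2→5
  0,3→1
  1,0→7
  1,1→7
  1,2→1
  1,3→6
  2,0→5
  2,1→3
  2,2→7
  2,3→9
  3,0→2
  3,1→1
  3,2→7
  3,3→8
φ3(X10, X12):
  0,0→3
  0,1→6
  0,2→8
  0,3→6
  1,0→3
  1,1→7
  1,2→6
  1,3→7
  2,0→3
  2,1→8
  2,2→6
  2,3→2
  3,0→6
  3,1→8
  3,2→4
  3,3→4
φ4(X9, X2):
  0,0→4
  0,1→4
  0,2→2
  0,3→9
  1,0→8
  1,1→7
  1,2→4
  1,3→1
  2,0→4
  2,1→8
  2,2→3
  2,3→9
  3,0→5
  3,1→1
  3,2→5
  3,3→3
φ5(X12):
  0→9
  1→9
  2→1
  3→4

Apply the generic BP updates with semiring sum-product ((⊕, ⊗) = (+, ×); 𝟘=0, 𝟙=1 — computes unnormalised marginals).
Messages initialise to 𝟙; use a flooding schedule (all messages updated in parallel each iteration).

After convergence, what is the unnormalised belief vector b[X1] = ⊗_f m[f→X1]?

init: all messages = 𝟙 over 4 values
r1 m[φ0→X9] = [17, 22, 23, 19]
r1 m[φ0→X12] = [26, 18, 13, 24]
r1 m[φ1→X1] = [11, 14, 20, 18]
r1 m[φ1→X12] = [14, 19, 20, 10]
r1 m[φ2→X8] = [15, 21, 24, 18]
r1 m[φ2→X12] = [15, 19, 20, 24]
r1 m[φ3→X10] = [23, 23, 19, 22]
r1 m[φ3→X12] = [15, 29, 24, 19]
r1 m[φ4→X9] = [19, 20, 24, 14]
r1 m[φ4→X2] = [21, 20, 14, 22]
r1 m[φ5→X12] = [9, 9, 1, 4]
r1 m[X9→φ0] = [1, 1, 1, 1]
r1 m[X9→φ4] = [1, 1, 1, 1]
r1 m[X10→φ3] = [1, 1, 1, 1]
r1 m[X2→φ4] = [1, 1, 1, 1]
r1 m[X8→φ2] = [1, 1, 1, 1]
r1 m[X1→φ1] = [1, 1, 1, 1]
r1 m[X12→φ0] = [1, 1, 1, 1]
r1 m[X12→φ1] = [1, 1, 1, 1]
r1 m[X12→φ2] = [1, 1, 1, 1]
r1 m[X12→φ3] = [1, 1, 1, 1]
r1 m[X12→φ5] = [1, 1, 1, 1]
r2 m[φ0→X9] = [17, 22, 23, 19]
r2 m[φ0→X12] = [26, 18, 13, 24]
r2 m[φ1→X1] = [11, 14, 20, 18]
r2 m[φ1→X12] = [14, 19, 20, 10]
r2 m[φ2→X8] = [15, 21, 24, 18]
r2 m[φ2→X12] = [15, 19, 20, 24]
r2 m[φ3→X10] = [23, 23, 19, 22]
r2 m[φ3→X12] = [15, 29, 24, 19]
r2 m[φ4→X9] = [19, 20, 24, 14]
r2 m[φ4→X2] = [21, 20, 14, 22]
r2 m[φ5→X12] = [9, 9, 1, 4]
r2 m[X9→φ0] = [19, 20, 24, 14]
r2 m[X9→φ4] = [17, 22, 23, 19]
r2 m[X10→φ3] = [1, 1, 1, 1]
r2 m[X2→φ4] = [1, 1, 1, 1]
r2 m[X8→φ2] = [1, 1, 1, 1]
r2 m[X1→φ1] = [1, 1, 1, 1]
r2 m[X12→φ0] = [28350, 94221, 9600, 18240]
r2 m[X12→φ1] = [52650, 89262, 6240, 43776]
r2 m[X12→φ2] = [49140, 89262, 6240, 18240]
r2 m[X12→φ3] = [49140, 58482, 5200, 23040]
r2 m[X12→φ5] = [81900, 188442, 124800, 109440]
r3 m[φ0→X9] = [393411, 827505, 1033737, 740985]
r3 m[φ0→X12] = [527, 357, 241, 456]
r3 m[φ1→X1] = [561594, 560526, 882720, 990798]
r3 m[φ1→X12] = [14, 19, 20, 10]
r3 m[φ2→X8] = [812676, 1084494, 721326, 377142]
r3 m[φ2→X12] = [15, 19, 20, 24]
r3 m[φ3→X10] = [678152, 749274, 692556, 875656]
r3 m[φ3→X12] = [15, 29, 24, 19]
r3 m[φ4→X9] = [19, 20, 24, 14]
r3 m[φ4→X2] = [431, 425, 286, 439]
r3 m[φ5→X12] = [9, 9, 1, 4]
r3 m[X9→φ0] = [19, 20, 24, 14]
r3 m[X9→φ4] = [17, 22, 23, 19]
r3 m[X10→φ3] = [1, 1, 1, 1]
r3 m[X2→φ4] = [1, 1, 1, 1]
r3 m[X8→φ2] = [1, 1, 1, 1]
r3 m[X1→φ1] = [1, 1, 1, 1]
r3 m[X12→φ0] = [28350, 94221, 9600, 18240]
r3 m[X12→φ1] = [52650, 89262, 6240, 43776]
r3 m[X12→φ2] = [49140, 89262, 6240, 18240]
r3 m[X12→φ3] = [49140, 58482, 5200, 23040]
r3 m[X12→φ5] = [81900, 188442, 124800, 109440]
r4 m[φ0→X9] = [393411, 827505, 1033737, 740985]
r4 m[φ0→X12] = [527, 357, 241, 456]
r4 m[φ1→X1] = [561594, 560526, 882720, 990798]
r4 m[φ1→X12] = [14, 19, 20, 10]
r4 m[φ2→X8] = [812676, 1084494, 721326, 377142]
r4 m[φ2→X12] = [15, 19, 20, 24]
r4 m[φ3→X10] = [678152, 749274, 692556, 875656]
r4 m[φ3→X12] = [15, 29, 24, 19]
r4 m[φ4→X9] = [19, 20, 24, 14]
r4 m[φ4→X2] = [431, 425, 286, 439]
r4 m[φ5→X12] = [9, 9, 1, 4]
r4 m[X9→φ0] = [19, 20, 24, 14]
r4 m[X9→φ4] = [393411, 827505, 1033737, 740985]
r4 m[X10→φ3] = [1, 1, 1, 1]
r4 m[X2→φ4] = [1, 1, 1, 1]
r4 m[X8→φ2] = [1, 1, 1, 1]
r4 m[X1→φ1] = [1, 1, 1, 1]
r4 m[X12→φ0] = [28350, 94221, 9600, 18240]
r4 m[X12→φ1] = [1067175, 1770363, 115680, 831744]
r4 m[X12→φ2] = [996030, 1770363, 115680, 346560]
r4 m[X12→φ3] = [996030, 1159893, 96400, 437760]
r4 m[X12→φ5] = [1660050, 3737433, 2313600, 2079360]
r5 m[φ0→X9] = [393411, 827505, 1033737, 740985]
r5 m[φ0→X12] = [527, 357, 241, 456]
r5 m[φ1→X1] = [11016651, 11118489, 17466930, 19606317]
r5 m[φ1→X12] = [14, 19, 20, 10]
r5 m[φ2→X8] = [16083894, 21559791, 14220039, 7344663]
r5 m[φ2→X12] = [15, 19, 20, 24]
r5 m[φ3→X10] = [13345208, 14750061, 13721154, 17391964]
r5 m[φ3→X12] = [15, 29, 24, 19]
r5 m[φ4→X9] = [19, 20, 24, 14]
r5 m[φ4→X2] = [16033557, 16377060, 10902978, 15894792]
r5 m[φ5→X12] = [9, 9, 1, 4]
r5 m[X9→φ0] = [19, 20, 24, 14]
r5 m[X9→φ4] = [393411, 827505, 1033737, 740985]
r5 m[X10→φ3] = [1, 1, 1, 1]
r5 m[X2→φ4] = [1, 1, 1, 1]
r5 m[X8→φ2] = [1, 1, 1, 1]
r5 m[X1→φ1] = [1, 1, 1, 1]
r5 m[X12→φ0] = [28350, 94221, 9600, 18240]
r5 m[X12→φ1] = [1067175, 1770363, 115680, 831744]
r5 m[X12→φ2] = [996030, 1770363, 115680, 346560]
r5 m[X12→φ3] = [996030, 1159893, 96400, 437760]
r5 m[X12→φ5] = [1660050, 3737433, 2313600, 2079360]
r6 m[φ0→X9] = [393411, 827505, 1033737, 740985]
r6 m[φ0→X12] = [527, 357, 241, 456]
r6 m[φ1→X1] = [11016651, 11118489, 17466930, 19606317]
r6 m[φ1→X12] = [14, 19, 20, 10]
r6 m[φ2→X8] = [16083894, 21559791, 14220039, 7344663]
r6 m[φ2→X12] = [15, 19, 20, 24]
r6 m[φ3→X10] = [13345208, 14750061, 13721154, 17391964]
r6 m[φ3→X12] = [15, 29, 24, 19]
r6 m[φ4→X9] = [19, 20, 24, 14]
r6 m[φ4→X2] = [16033557, 16377060, 10902978, 15894792]
r6 m[φ5→X12] = [9, 9, 1, 4]
r6 m[X9→φ0] = [19, 20, 24, 14]
r6 m[X9→φ4] = [393411, 827505, 1033737, 740985]
r6 m[X10→φ3] = [1, 1, 1, 1]
r6 m[X2→φ4] = [1, 1, 1, 1]
r6 m[X8→φ2] = [1, 1, 1, 1]
r6 m[X1→φ1] = [1, 1, 1, 1]
r6 m[X12→φ0] = [28350, 94221, 9600, 18240]
r6 m[X12→φ1] = [1067175, 1770363, 115680, 831744]
r6 m[X12→φ2] = [996030, 1770363, 115680, 346560]
r6 m[X12→φ3] = [996030, 1159893, 96400, 437760]
r6 m[X12→φ5] = [1660050, 3737433, 2313600, 2079360]
fixed point reached at round 6
b[X1] = ⊗ incoming = [11016651, 11118489, 17466930, 19606317]

b[X1] = [11016651, 11118489, 17466930, 19606317]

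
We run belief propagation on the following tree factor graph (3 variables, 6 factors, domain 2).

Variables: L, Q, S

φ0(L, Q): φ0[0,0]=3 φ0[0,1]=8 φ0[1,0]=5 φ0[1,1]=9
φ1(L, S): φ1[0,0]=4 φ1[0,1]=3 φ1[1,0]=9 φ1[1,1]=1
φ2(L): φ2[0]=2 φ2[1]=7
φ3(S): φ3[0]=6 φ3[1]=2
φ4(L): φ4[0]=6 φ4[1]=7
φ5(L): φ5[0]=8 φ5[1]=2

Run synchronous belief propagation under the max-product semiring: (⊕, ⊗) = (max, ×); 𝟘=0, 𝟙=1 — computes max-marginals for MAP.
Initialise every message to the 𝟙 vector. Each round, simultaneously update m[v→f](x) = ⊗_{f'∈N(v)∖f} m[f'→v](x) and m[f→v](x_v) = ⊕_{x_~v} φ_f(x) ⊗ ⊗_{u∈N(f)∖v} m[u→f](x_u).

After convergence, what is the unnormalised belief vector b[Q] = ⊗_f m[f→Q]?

b[Q] = [26460, 47628]

init: all messages = 𝟙 over 2 values
r1 m[φ0→L] = [8, 9]
r1 m[φ0→Q] = [5, 9]
r1 m[φ1→L] = [4, 9]
r1 m[φ1→S] = [9, 3]
r1 m[φ2→L] = [2, 7]
r1 m[φ3→S] = [6, 2]
r1 m[φ4→L] = [6, 7]
r1 m[φ5→L] = [8, 2]
r1 m[L→φ0] = [1, 1]
r1 m[L→φ1] = [1, 1]
r1 m[L→φ2] = [1, 1]
r1 m[L→φ4] = [1, 1]
r1 m[L→φ5] = [1, 1]
r1 m[Q→φ0] = [1, 1]
r1 m[S→φ1] = [1, 1]
r1 m[S→φ3] = [1, 1]
r2 m[φ0→L] = [8, 9]
r2 m[φ0→Q] = [5, 9]
r2 m[φ1→L] = [4, 9]
r2 m[φ1→S] = [9, 3]
r2 m[φ2→L] = [2, 7]
r2 m[φ3→S] = [6, 2]
r2 m[φ4→L] = [6, 7]
r2 m[φ5→L] = [8, 2]
r2 m[L→φ0] = [384, 882]
r2 m[L→φ1] = [768, 882]
r2 m[L→φ2] = [1536, 1134]
r2 m[L→φ4] = [512, 1134]
r2 m[L→φ5] = [384, 3969]
r2 m[Q→φ0] = [1, 1]
r2 m[S→φ1] = [6, 2]
r2 m[S→φ3] = [9, 3]
r3 m[φ0→L] = [8, 9]
r3 m[φ0→Q] = [4410, 7938]
r3 m[φ1→L] = [24, 54]
r3 m[φ1→S] = [7938, 2304]
r3 m[φ2→L] = [2, 7]
r3 m[φ3→S] = [6, 2]
r3 m[φ4→L] = [6, 7]
r3 m[φ5→L] = [8, 2]
r3 m[L→φ0] = [384, 882]
r3 m[L→φ1] = [768, 882]
r3 m[L→φ2] = [1536, 1134]
r3 m[L→φ4] = [512, 1134]
r3 m[L→φ5] = [384, 3969]
r3 m[Q→φ0] = [1, 1]
r3 m[S→φ1] = [6, 2]
r3 m[S→φ3] = [9, 3]
r4 m[φ0→L] = [8, 9]
r4 m[φ0→Q] = [4410, 7938]
r4 m[φ1→L] = [24, 54]
r4 m[φ1→S] = [7938, 2304]
r4 m[φ2→L] = [2, 7]
r4 m[φ3→S] = [6, 2]
r4 m[φ4→L] = [6, 7]
r4 m[φ5→L] = [8, 2]
r4 m[L→φ0] = [2304, 5292]
r4 m[L→φ1] = [768, 882]
r4 m[L→φ2] = [9216, 6804]
r4 m[L→φ4] = [3072, 6804]
r4 m[L→φ5] = [2304, 23814]
r4 m[Q→φ0] = [1, 1]
r4 m[S→φ1] = [6, 2]
r4 m[S→φ3] = [7938, 2304]
r5 m[φ0→L] = [8, 9]
r5 m[φ0→Q] = [26460, 47628]
r5 m[φ1→L] = [24, 54]
r5 m[φ1→S] = [7938, 2304]
r5 m[φ2→L] = [2, 7]
r5 m[φ3→S] = [6, 2]
r5 m[φ4→L] = [6, 7]
r5 m[φ5→L] = [8, 2]
r5 m[L→φ0] = [2304, 5292]
r5 m[L→φ1] = [768, 882]
r5 m[L→φ2] = [9216, 6804]
r5 m[L→φ4] = [3072, 6804]
r5 m[L→φ5] = [2304, 23814]
r5 m[Q→φ0] = [1, 1]
r5 m[S→φ1] = [6, 2]
r5 m[S→φ3] = [7938, 2304]
r6 m[φ0→L] = [8, 9]
r6 m[φ0→Q] = [26460, 47628]
r6 m[φ1→L] = [24, 54]
r6 m[φ1→S] = [7938, 2304]
r6 m[φ2→L] = [2, 7]
r6 m[φ3→S] = [6, 2]
r6 m[φ4→L] = [6, 7]
r6 m[φ5→L] = [8, 2]
r6 m[L→φ0] = [2304, 5292]
r6 m[L→φ1] = [768, 882]
r6 m[L→φ2] = [9216, 6804]
r6 m[L→φ4] = [3072, 6804]
r6 m[L→φ5] = [2304, 23814]
r6 m[Q→φ0] = [1, 1]
r6 m[S→φ1] = [6, 2]
r6 m[S→φ3] = [7938, 2304]
fixed point reached at round 6
b[Q] = ⊗ incoming = [26460, 47628]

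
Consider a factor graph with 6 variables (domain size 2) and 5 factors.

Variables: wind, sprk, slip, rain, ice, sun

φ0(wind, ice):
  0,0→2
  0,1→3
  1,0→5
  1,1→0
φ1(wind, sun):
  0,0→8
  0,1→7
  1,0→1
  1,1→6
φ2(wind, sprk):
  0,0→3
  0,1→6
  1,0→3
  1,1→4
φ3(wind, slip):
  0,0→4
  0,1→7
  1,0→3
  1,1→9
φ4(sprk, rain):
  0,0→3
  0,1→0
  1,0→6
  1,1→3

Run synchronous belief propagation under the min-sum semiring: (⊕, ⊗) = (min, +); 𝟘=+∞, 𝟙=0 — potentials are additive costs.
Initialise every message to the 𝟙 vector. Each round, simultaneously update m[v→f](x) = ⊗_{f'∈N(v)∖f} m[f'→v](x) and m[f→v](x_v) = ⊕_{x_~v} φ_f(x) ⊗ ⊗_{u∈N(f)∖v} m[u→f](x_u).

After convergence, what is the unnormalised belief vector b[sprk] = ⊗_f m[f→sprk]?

b[sprk] = [7, 11]

init: all messages = 𝟙 over 2 values
r1 m[φ0→wind] = [2, 0]
r1 m[φ0→ice] = [2, 0]
r1 m[φ1→wind] = [7, 1]
r1 m[φ1→sun] = [1, 6]
r1 m[φ2→wind] = [3, 3]
r1 m[φ2→sprk] = [3, 4]
r1 m[φ3→wind] = [4, 3]
r1 m[φ3→slip] = [3, 7]
r1 m[φ4→sprk] = [0, 3]
r1 m[φ4→rain] = [3, 0]
r1 m[wind→φ0] = [0, 0]
r1 m[wind→φ1] = [0, 0]
r1 m[wind→φ2] = [0, 0]
r1 m[wind→φ3] = [0, 0]
r1 m[sprk→φ2] = [0, 0]
r1 m[sprk→φ4] = [0, 0]
r1 m[slip→φ3] = [0, 0]
r1 m[rain→φ4] = [0, 0]
r1 m[ice→φ0] = [0, 0]
r1 m[sun→φ1] = [0, 0]
r2 m[φ0→wind] = [2, 0]
r2 m[φ0→ice] = [2, 0]
r2 m[φ1→wind] = [7, 1]
r2 m[φ1→sun] = [1, 6]
r2 m[φ2→wind] = [3, 3]
r2 m[φ2→sprk] = [3, 4]
r2 m[φ3→wind] = [4, 3]
r2 m[φ3→slip] = [3, 7]
r2 m[φ4→sprk] = [0, 3]
r2 m[φ4→rain] = [3, 0]
r2 m[wind→φ0] = [14, 7]
r2 m[wind→φ1] = [9, 6]
r2 m[wind→φ2] = [13, 4]
r2 m[wind→φ3] = [12, 4]
r2 m[sprk→φ2] = [0, 3]
r2 m[sprk→φ4] = [3, 4]
r2 m[slip→φ3] = [0, 0]
r2 m[rain→φ4] = [0, 0]
r2 m[ice→φ0] = [0, 0]
r2 m[sun→φ1] = [0, 0]
r3 m[φ0→wind] = [2, 0]
r3 m[φ0→ice] = [12, 7]
r3 m[φ1→wind] = [7, 1]
r3 m[φ1→sun] = [7, 12]
r3 m[φ2→wind] = [3, 3]
r3 m[φ2→sprk] = [7, 8]
r3 m[φ3→wind] = [4, 3]
r3 m[φ3→slip] = [7, 13]
r3 m[φ4→sprk] = [0, 3]
r3 m[φ4→rain] = [6, 3]
r3 m[wind→φ0] = [14, 7]
r3 m[wind→φ1] = [9, 6]
r3 m[wind→φ2] = [13, 4]
r3 m[wind→φ3] = [12, 4]
r3 m[sprk→φ2] = [0, 3]
r3 m[sprk→φ4] = [3, 4]
r3 m[slip→φ3] = [0, 0]
r3 m[rain→φ4] = [0, 0]
r3 m[ice→φ0] = [0, 0]
r3 m[sun→φ1] = [0, 0]
r4 m[φ0→wind] = [2, 0]
r4 m[φ0→ice] = [12, 7]
r4 m[φ1→wind] = [7, 1]
r4 m[φ1→sun] = [7, 12]
r4 m[φ2→wind] = [3, 3]
r4 m[φ2→sprk] = [7, 8]
r4 m[φ3→wind] = [4, 3]
r4 m[φ3→slip] = [7, 13]
r4 m[φ4→sprk] = [0, 3]
r4 m[φ4→rain] = [6, 3]
r4 m[wind→φ0] = [14, 7]
r4 m[wind→φ1] = [9, 6]
r4 m[wind→φ2] = [13, 4]
r4 m[wind→φ3] = [12, 4]
r4 m[sprk→φ2] = [0, 3]
r4 m[sprk→φ4] = [7, 8]
r4 m[slip→φ3] = [0, 0]
r4 m[rain→φ4] = [0, 0]
r4 m[ice→φ0] = [0, 0]
r4 m[sun→φ1] = [0, 0]
r5 m[φ0→wind] = [2, 0]
r5 m[φ0→ice] = [12, 7]
r5 m[φ1→wind] = [7, 1]
r5 m[φ1→sun] = [7, 12]
r5 m[φ2→wind] = [3, 3]
r5 m[φ2→sprk] = [7, 8]
r5 m[φ3→wind] = [4, 3]
r5 m[φ3→slip] = [7, 13]
r5 m[φ4→sprk] = [0, 3]
r5 m[φ4→rain] = [10, 7]
r5 m[wind→φ0] = [14, 7]
r5 m[wind→φ1] = [9, 6]
r5 m[wind→φ2] = [13, 4]
r5 m[wind→φ3] = [12, 4]
r5 m[sprk→φ2] = [0, 3]
r5 m[sprk→φ4] = [7, 8]
r5 m[slip→φ3] = [0, 0]
r5 m[rain→φ4] = [0, 0]
r5 m[ice→φ0] = [0, 0]
r5 m[sun→φ1] = [0, 0]
r6 m[φ0→wind] = [2, 0]
r6 m[φ0→ice] = [12, 7]
r6 m[φ1→wind] = [7, 1]
r6 m[φ1→sun] = [7, 12]
r6 m[φ2→wind] = [3, 3]
r6 m[φ2→sprk] = [7, 8]
r6 m[φ3→wind] = [4, 3]
r6 m[φ3→slip] = [7, 13]
r6 m[φ4→sprk] = [0, 3]
r6 m[φ4→rain] = [10, 7]
r6 m[wind→φ0] = [14, 7]
r6 m[wind→φ1] = [9, 6]
r6 m[wind→φ2] = [13, 4]
r6 m[wind→φ3] = [12, 4]
r6 m[sprk→φ2] = [0, 3]
r6 m[sprk→φ4] = [7, 8]
r6 m[slip→φ3] = [0, 0]
r6 m[rain→φ4] = [0, 0]
r6 m[ice→φ0] = [0, 0]
r6 m[sun→φ1] = [0, 0]
fixed point reached at round 6
b[sprk] = ⊗ incoming = [7, 11]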